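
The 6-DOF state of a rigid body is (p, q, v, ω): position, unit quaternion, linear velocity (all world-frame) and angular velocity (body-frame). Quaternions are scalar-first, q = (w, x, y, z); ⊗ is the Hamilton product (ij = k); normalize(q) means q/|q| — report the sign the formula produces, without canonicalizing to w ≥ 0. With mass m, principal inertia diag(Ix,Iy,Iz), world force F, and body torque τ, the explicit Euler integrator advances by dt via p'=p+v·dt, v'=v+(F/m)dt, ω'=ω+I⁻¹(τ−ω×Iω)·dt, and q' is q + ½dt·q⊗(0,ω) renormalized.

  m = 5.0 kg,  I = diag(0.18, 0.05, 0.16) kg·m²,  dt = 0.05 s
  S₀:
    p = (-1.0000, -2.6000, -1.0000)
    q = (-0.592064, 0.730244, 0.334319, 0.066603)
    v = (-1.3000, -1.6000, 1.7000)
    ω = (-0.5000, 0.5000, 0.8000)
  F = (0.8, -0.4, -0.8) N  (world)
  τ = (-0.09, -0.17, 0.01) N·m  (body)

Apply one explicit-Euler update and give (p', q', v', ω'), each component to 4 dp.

p' = (-1.0650, -2.6800, -0.9150)
q' = (-0.5882, 0.7432, 0.3114, 0.0680)
v' = (-1.2920, -1.6040, 1.6920)
ω' = (-0.5372, 0.3380, 0.7930)

new position p' = (-1.0650, -2.6800, -0.9150)
new velocity v' = (-1.2920, -1.6040, 1.6920)
precession coupling ω×(Iω) = (0.0440, -0.0080, 0.0325)
α = I⁻¹(τ − ω×Iω) = (-0.7444, -3.2400, -0.1406)
ω + α·dt = (-0.5372, 0.3380, 0.7930)
q⊗(0,ω) = (0.1446801, 0.5301857, -0.9135287, 0.0586303)
q' = normalize(q + ½dt·q⊗(0,ω)) = (-0.5882, 0.7432, 0.3114, 0.0680)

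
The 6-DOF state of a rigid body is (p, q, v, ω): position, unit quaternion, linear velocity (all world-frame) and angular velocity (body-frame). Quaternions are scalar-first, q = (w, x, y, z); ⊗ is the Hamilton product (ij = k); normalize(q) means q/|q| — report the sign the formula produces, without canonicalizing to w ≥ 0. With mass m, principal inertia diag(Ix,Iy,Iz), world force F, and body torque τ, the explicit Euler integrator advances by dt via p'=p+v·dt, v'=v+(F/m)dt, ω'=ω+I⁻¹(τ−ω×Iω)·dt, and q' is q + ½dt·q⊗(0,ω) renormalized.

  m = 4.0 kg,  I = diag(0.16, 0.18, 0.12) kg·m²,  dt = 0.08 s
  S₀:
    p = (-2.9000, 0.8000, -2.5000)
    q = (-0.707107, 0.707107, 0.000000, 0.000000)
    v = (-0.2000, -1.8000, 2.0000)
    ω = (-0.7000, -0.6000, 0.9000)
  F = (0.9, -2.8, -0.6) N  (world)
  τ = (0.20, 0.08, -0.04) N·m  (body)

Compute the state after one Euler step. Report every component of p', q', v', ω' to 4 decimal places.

p' = (-2.9160, 0.6560, -2.3400)
q' = (-0.6864, 0.7259, -0.0085, -0.0424)
v' = (-0.1820, -1.8560, 1.9880)
ω' = (-0.6162, -0.5532, 0.8677)

linear accel F/m = (0.2250, -0.7000, -0.1500)
new position p' = (-2.9160, 0.6560, -2.3400)
new velocity v' = (-0.1820, -1.8560, 1.9880)
precession coupling ω×(Iω) = (0.0324, -0.0252, 0.0084)
angular accel α = (1.0475, 0.5844, -0.4033)
ω' = ω + α·dt = (-0.6162, -0.5532, 0.8677)
q⊗(0,ω) = (0.4949749, 0.4949749, -0.2121321, -1.0606605)
q + ½dt·q⊗(0,ω), renormalized = (-0.6864, 0.7259, -0.0085, -0.0424)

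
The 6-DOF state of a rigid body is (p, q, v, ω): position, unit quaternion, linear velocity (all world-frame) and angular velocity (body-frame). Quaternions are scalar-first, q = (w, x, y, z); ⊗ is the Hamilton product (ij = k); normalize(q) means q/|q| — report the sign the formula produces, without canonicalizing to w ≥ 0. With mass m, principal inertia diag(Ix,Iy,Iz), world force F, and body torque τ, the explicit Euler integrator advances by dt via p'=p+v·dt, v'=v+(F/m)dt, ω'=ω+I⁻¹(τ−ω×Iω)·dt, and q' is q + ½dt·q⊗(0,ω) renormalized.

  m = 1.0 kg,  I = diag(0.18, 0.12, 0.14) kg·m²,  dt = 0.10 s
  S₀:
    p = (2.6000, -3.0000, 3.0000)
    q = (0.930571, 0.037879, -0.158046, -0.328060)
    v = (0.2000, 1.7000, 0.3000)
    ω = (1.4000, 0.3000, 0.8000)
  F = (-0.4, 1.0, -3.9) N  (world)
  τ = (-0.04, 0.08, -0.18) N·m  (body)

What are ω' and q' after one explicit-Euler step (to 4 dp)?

α = I⁻¹(τ − ω×Iω) = (-0.2489, 0.2933, -1.1057)
new body rate ω' = (1.3751, 0.3293, 0.6894)
Hamilton product q⊗(0,ω) = (0.2568312, 1.2747806, -0.2104159, 0.9770849)
q + ½dt·q⊗(0,ω), renormalized = (0.9403, 0.1013, -0.1680, -0.2783)

ω' = (1.3751, 0.3293, 0.6894)
q' = (0.9403, 0.1013, -0.1680, -0.2783)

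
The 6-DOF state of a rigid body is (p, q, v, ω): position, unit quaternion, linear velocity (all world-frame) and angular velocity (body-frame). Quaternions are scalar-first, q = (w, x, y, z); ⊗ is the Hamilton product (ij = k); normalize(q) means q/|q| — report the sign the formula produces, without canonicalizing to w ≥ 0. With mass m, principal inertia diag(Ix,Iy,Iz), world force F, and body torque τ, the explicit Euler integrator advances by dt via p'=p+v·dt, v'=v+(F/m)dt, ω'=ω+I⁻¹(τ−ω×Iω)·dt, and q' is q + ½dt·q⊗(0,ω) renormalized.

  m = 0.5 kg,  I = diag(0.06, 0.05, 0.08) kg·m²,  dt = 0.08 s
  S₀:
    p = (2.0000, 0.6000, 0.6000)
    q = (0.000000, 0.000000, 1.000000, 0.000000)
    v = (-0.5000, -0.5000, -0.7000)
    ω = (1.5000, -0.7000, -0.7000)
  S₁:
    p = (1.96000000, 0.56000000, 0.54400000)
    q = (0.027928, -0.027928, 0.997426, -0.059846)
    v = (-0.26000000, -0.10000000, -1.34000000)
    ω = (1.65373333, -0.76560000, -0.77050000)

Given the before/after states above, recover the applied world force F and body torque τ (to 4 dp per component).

F = (1.5000, 2.5000, -4.0000)
τ = (0.1300, -0.0200, -0.0600)

v₁ − v₀ = (0.24000000, 0.40000000, -0.64000000)
m·(v₁−v₀)/dt = (1.5000, 2.5000, -4.0000)
rate change Δω = (0.15373333, -0.06560000, -0.07050000)
precession coupling = (0.0147, 0.0210, 0.0105)
I·α + gyro = (0.1300, -0.0200, -0.0600)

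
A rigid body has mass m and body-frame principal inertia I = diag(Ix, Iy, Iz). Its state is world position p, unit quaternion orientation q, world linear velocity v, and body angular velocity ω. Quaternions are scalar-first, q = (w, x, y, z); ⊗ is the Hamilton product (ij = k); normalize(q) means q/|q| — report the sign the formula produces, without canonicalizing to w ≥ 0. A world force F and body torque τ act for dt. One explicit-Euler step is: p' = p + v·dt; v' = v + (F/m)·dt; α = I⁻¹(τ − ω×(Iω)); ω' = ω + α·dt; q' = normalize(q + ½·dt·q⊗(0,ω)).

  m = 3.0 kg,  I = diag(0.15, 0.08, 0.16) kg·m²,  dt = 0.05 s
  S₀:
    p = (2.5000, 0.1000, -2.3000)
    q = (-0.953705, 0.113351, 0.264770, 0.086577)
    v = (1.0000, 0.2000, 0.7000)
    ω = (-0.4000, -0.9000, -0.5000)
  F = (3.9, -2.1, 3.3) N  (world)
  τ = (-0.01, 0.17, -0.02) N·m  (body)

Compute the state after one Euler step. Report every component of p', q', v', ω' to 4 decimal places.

p' = (2.5500, 0.1100, -2.2650)
q' = (-0.9452, 0.1215, 0.2867, 0.0986)
v' = (1.0650, 0.1650, 0.7550)
ω' = (-0.4153, -0.7925, -0.4984)

a = (1.3000, -0.7000, 1.1000)
p' = p + v·dt = (2.5500, 0.1100, -2.2650)
v + (F/m)dt = (1.0650, 0.1650, 0.7550)
(τ − ω×Iω)/I = (-0.3067, 2.1500, 0.0325)
new body rate ω' = (-0.4153, -0.7925, -0.4984)
2q̇ = q⊗(0,ω) = (0.3269219, 0.3270163, 0.8803792, 0.4807446)
updated quaternion q' = (-0.9452, 0.1215, 0.2867, 0.0986)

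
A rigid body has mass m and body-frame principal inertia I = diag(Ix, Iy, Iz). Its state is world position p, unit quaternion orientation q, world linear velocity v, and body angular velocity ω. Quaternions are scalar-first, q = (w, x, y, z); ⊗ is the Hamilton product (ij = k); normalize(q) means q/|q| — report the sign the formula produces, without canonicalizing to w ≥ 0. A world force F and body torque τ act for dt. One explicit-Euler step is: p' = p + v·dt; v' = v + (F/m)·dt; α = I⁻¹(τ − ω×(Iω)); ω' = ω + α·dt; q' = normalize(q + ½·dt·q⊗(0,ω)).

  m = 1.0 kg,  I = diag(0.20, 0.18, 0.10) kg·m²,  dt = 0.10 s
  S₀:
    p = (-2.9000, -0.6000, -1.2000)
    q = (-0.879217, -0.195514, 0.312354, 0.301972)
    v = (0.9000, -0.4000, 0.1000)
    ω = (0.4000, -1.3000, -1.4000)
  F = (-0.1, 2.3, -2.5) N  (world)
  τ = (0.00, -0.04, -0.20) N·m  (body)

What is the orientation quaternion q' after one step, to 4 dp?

q⊗(0,ω) = (0.9070266, -0.3964188, 0.9900513, 1.3601304)
updated quaternion q' = (-0.8299, -0.2143, 0.3601, 0.3682)

q' = (-0.8299, -0.2143, 0.3601, 0.3682)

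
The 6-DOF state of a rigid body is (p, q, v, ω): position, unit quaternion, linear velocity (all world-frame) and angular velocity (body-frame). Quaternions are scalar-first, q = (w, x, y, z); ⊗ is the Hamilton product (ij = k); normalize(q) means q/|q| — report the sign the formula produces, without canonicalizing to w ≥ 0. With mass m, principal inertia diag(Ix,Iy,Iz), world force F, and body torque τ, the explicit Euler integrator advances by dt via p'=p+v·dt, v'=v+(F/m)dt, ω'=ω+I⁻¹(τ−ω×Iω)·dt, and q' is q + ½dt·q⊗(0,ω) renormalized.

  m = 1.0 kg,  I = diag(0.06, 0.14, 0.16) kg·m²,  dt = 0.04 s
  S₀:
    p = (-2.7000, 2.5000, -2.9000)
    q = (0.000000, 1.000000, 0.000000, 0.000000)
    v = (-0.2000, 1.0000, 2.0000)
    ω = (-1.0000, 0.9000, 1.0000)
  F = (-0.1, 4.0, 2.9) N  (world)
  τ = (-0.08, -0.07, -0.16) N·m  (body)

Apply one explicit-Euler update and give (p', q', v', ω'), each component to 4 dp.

p' = (-2.7080, 2.5400, -2.8200)
q' = (0.0200, 0.9994, -0.0200, 0.0180)
v' = (-0.2040, 1.1600, 2.1160)
ω' = (-1.0653, 0.8514, 0.9780)

precession coupling ω×(Iω) = (0.0180, 0.1000, -0.0720)
α = I⁻¹(τ − ω×Iω) = (-1.6333, -1.2143, -0.5500)
new body rate ω' = (-1.0653, 0.8514, 0.9780)
2q̇ = q⊗(0,ω) = (1.0000000, 0.0000000, -1.0000000, 0.9000000)
q + ½dt·q⊗(0,ω), renormalized = (0.0200, 0.9994, -0.0200, 0.0180)
a = (-0.1000, 4.0000, 2.9000)
p' = p + v·dt = (-2.7080, 2.5400, -2.8200)
v + (F/m)dt = (-0.2040, 1.1600, 2.1160)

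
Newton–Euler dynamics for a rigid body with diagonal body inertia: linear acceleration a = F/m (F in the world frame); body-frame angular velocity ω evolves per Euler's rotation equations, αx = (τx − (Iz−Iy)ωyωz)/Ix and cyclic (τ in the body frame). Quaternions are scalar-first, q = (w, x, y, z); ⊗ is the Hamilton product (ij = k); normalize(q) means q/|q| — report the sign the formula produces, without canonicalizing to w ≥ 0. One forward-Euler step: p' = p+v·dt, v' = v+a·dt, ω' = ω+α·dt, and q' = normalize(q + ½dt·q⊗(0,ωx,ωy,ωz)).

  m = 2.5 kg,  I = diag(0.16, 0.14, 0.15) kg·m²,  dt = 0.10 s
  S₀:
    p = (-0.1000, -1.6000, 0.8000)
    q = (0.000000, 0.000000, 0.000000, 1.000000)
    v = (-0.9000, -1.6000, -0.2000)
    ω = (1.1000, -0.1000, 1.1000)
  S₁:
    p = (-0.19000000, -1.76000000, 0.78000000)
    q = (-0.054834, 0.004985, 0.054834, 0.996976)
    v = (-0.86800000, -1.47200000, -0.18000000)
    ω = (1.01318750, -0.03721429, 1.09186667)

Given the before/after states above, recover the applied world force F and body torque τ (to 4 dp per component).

v₁ − v₀ = (0.03200000, 0.12800000, 0.02000000)
F = m·Δv/dt = (0.8000, 3.2000, 0.5000)
Δω = ω₁−ω₀ = (-0.08681250, 0.06278571, -0.00813333)
I·α + gyro = (-0.1400, 0.1000, -0.0100)

F = (0.8000, 3.2000, 0.5000)
τ = (-0.1400, 0.1000, -0.0100)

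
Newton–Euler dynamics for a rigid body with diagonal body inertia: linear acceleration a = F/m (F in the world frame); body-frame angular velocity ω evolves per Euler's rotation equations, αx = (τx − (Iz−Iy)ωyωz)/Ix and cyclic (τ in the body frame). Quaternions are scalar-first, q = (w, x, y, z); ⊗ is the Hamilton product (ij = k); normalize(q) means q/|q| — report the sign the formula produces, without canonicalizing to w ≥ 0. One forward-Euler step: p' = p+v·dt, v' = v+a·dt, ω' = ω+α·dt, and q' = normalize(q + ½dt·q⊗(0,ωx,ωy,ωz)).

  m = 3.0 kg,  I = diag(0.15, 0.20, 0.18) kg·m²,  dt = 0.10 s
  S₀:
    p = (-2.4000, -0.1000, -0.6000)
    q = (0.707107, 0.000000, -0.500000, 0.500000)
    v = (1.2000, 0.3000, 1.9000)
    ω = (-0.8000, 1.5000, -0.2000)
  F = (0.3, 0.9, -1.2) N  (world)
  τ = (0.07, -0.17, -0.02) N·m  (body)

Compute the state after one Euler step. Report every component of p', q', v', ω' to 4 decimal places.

α = I⁻¹(τ − ω×Iω) = (0.4267, -0.8260, 0.2222)
new body rate ω' = (-0.7573, 1.4174, -0.1778)
2q̇ = q⊗(0,ω) = (0.8500000, -1.2156856, 0.6606605, -0.5414214)
q' = normalize(q + ½dt·q⊗(0,ω)) = (0.7469, -0.0606, -0.4653, 0.4712)
new position p' = (-2.2800, -0.0700, -0.4100)
v + (F/m)dt = (1.2100, 0.3300, 1.8600)

p' = (-2.2800, -0.0700, -0.4100)
q' = (0.7469, -0.0606, -0.4653, 0.4712)
v' = (1.2100, 0.3300, 1.8600)
ω' = (-0.7573, 1.4174, -0.1778)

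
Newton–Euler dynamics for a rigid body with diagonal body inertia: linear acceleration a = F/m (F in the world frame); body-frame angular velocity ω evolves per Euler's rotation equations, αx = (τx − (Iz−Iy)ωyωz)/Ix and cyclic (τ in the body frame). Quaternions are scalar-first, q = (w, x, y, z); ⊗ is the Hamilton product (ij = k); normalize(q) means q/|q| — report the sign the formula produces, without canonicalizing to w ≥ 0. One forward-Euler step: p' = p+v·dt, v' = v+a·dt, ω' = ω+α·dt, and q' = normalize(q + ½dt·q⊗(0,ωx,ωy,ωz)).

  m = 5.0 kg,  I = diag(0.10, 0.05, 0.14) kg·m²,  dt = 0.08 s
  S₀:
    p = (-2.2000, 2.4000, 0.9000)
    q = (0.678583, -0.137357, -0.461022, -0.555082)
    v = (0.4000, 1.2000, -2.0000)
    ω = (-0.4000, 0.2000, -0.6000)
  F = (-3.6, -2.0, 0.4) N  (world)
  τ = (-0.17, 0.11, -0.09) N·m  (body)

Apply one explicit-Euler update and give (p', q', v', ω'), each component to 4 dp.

p' = (-2.1680, 2.4960, 0.7400)
q' = (0.6665, -0.1326, -0.4498, -0.5796)
v' = (0.3424, 1.1680, -1.9936)
ω' = (-0.5274, 0.3914, -0.6537)

linear accel F/m = (-0.7200, -0.4000, 0.0800)
new position p' = (-2.1680, 2.4960, 0.7400)
v' = v + a·dt = (0.3424, 1.1680, -1.9936)
gyro term ω×Iω = (-0.0108, -0.0096, 0.0040)
angular accel α = (-1.5920, 2.3920, -0.6714)
new body rate ω' = (-0.5274, 0.3914, -0.6537)
Hamilton product q⊗(0,ω) = (-0.2957876, 0.1161964, 0.2753352, -0.6190300)
q' = normalize(q + ½dt·q⊗(0,ω)) = (0.6665, -0.1326, -0.4498, -0.5796)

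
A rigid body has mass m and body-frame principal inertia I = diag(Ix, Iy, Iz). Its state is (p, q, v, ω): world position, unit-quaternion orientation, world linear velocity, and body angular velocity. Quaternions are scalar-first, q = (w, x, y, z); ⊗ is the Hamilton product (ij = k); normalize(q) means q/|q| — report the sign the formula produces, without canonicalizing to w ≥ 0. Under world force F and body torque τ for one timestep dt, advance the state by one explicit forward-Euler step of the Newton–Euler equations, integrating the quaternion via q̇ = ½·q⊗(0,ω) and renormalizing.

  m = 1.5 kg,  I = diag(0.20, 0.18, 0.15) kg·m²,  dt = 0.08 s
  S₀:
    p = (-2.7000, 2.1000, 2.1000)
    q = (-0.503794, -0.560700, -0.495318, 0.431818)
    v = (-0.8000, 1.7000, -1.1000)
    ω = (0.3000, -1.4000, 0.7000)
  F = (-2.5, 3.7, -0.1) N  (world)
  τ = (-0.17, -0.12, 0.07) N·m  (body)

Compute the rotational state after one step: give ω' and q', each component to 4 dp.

ω×(Iω) gyroscopic = (0.0294, 0.0105, 0.0084)
angular accel α = (-0.9970, -0.7250, 0.4107)
new body rate ω' = (0.2202, -1.4580, 0.7329)
Hamilton product q⊗(0,ω) = (-0.8275078, 0.1066844, 1.2273470, 0.5809196)
q' = normalize(q + ½dt·q⊗(0,ω)) = (-0.5358, -0.5553, -0.4453, 0.4541)

ω' = (0.2202, -1.4580, 0.7329)
q' = (-0.5358, -0.5553, -0.4453, 0.4541)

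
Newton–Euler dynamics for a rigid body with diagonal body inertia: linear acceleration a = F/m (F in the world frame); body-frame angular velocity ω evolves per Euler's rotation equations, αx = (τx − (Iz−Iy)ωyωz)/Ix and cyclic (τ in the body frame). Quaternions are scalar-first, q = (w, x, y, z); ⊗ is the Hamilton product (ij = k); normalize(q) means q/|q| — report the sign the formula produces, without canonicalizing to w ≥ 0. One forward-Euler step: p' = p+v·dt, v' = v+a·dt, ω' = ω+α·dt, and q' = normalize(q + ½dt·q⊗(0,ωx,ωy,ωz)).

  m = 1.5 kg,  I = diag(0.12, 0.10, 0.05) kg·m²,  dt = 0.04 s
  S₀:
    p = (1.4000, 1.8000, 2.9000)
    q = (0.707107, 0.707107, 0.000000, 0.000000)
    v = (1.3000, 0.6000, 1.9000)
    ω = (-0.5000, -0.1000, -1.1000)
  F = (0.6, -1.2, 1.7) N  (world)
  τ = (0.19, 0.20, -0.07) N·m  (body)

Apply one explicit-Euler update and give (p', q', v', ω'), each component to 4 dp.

p' = (1.4520, 1.8240, 2.9760)
q' = (0.7140, 0.6998, 0.0141, -0.0170)
v' = (1.3160, 0.5680, 1.9453)
ω' = (-0.4348, -0.0354, -1.1552)

precession coupling ω×(Iω) = (-0.0055, 0.0385, -0.0010)
angular accel α = (1.6292, 1.6150, -1.3800)
new body rate ω' = (-0.4348, -0.0354, -1.1552)
2q̇ = q⊗(0,ω) = (0.3535535, -0.3535535, 0.7071070, -0.8485284)
q + ½dt·q⊗(0,ω), renormalized = (0.7140, 0.6998, 0.0141, -0.0170)
new position p' = (1.4520, 1.8240, 2.9760)
new velocity v' = (1.3160, 0.5680, 1.9453)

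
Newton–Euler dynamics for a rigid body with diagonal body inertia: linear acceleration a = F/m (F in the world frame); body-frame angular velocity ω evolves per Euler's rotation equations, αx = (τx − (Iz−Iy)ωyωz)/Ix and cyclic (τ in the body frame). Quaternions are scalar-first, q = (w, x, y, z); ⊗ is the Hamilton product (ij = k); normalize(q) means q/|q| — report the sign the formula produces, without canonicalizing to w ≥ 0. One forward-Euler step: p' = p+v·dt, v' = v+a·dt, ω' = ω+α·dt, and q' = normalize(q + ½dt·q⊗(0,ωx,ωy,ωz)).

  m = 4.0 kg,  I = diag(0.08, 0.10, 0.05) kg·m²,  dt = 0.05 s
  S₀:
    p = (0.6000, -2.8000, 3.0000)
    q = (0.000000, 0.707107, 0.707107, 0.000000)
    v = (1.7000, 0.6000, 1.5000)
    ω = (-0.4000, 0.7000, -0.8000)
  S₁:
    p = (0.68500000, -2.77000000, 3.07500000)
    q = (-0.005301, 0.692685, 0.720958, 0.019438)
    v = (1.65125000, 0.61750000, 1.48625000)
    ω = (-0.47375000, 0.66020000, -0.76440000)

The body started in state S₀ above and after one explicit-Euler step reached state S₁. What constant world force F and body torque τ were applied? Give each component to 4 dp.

F = (-3.9000, 1.4000, -1.1000)
τ = (-0.0900, -0.0700, 0.0300)

Δω = ω₁−ω₀ = (-0.07375000, -0.03980000, 0.03560000)
ω₀×(Iω₀) = (0.0280, 0.0096, -0.0056)
I·α + gyro = (-0.0900, -0.0700, 0.0300)
v₁ − v₀ = (-0.04875000, 0.01750000, -0.01375000)
m·(v₁−v₀)/dt = (-3.9000, 1.4000, -1.1000)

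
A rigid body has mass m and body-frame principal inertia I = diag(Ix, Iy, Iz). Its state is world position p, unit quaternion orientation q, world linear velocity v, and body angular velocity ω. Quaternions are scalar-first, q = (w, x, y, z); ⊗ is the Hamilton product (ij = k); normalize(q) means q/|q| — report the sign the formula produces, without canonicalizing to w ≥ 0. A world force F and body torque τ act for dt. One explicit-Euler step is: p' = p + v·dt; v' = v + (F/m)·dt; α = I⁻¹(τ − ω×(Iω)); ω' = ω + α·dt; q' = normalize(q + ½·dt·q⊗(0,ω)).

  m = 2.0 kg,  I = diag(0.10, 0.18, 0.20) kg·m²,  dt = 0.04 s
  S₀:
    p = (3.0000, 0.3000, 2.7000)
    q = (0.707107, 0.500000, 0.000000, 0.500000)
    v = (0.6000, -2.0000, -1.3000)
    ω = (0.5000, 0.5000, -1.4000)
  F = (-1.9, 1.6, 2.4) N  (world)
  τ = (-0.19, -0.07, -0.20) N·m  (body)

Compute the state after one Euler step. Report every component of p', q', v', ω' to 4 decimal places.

p' = (3.0240, 0.2200, 2.6480)
q' = (0.7158, 0.5018, 0.0261, 0.4850)
v' = (0.5620, -1.9680, -1.2520)
ω' = (0.4296, 0.4689, -1.4440)

a = F/m = (-0.9500, 0.8000, 1.2000)
p + v·dt = (3.0240, 0.2200, 2.6480)
v + (F/m)dt = (0.5620, -1.9680, -1.2520)
angular accel α = (-1.7600, -0.7778, -1.1000)
new body rate ω' = (0.4296, 0.4689, -1.4440)
Hamilton product q⊗(0,ω) = (0.4500000, 0.1035535, 1.3035535, -0.7399498)
q' = normalize(q + ½dt·q⊗(0,ω)) = (0.7158, 0.5018, 0.0261, 0.4850)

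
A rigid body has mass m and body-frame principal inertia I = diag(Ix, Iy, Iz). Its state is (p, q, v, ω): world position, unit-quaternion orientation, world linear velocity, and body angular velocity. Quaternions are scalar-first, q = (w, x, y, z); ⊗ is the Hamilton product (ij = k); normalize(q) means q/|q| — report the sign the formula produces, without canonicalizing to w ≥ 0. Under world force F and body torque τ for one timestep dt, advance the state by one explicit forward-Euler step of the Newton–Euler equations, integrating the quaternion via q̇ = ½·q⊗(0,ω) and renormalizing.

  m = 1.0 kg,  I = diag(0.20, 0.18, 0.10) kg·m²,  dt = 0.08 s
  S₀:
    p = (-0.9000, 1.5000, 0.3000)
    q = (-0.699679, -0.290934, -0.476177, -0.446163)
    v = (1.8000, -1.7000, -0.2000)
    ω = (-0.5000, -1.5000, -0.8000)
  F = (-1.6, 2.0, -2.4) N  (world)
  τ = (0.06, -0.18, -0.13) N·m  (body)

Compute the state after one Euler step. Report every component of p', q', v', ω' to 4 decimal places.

p' = (-0.7560, 1.3640, 0.2840)
q' = (-0.7465, -0.2878, -0.4335, -0.4148)
v' = (1.6720, -1.5400, -0.3920)
ω' = (-0.4376, -1.5978, -0.8920)

linear accel F/m = (-1.6000, 2.0000, -2.4000)
p' = p + v·dt = (-0.7560, 1.3640, 0.2840)
v + (F/m)dt = (1.6720, -1.5400, -0.3920)
gyro term ω×Iω = (-0.0960, 0.0400, -0.0150)
(τ − ω×Iω)/I = (0.7800, -1.2222, -1.1500)
ω + α·dt = (-0.4376, -1.5978, -0.8920)
q⊗(0,ω) = (-1.2166629, 0.0615366, 1.0398528, 0.7580557)
updated quaternion q' = (-0.7465, -0.2878, -0.4335, -0.4148)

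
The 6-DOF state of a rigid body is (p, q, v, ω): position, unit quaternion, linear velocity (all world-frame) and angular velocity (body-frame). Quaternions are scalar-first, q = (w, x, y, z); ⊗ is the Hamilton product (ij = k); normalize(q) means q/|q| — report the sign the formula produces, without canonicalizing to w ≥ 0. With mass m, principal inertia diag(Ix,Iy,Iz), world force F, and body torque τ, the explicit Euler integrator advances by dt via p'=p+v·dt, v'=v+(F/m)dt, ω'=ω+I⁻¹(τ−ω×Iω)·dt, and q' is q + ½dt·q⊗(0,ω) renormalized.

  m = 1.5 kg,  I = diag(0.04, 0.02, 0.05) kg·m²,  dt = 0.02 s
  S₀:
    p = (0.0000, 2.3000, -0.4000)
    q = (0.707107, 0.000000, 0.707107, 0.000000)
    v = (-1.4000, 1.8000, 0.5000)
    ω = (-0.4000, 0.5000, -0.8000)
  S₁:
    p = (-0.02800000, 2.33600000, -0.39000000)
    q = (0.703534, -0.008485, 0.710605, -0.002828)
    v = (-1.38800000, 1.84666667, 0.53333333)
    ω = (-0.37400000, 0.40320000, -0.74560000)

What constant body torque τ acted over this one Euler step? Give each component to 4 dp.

τ = (0.0400, -0.1000, 0.1400)

ω₁ − ω₀ = (0.02600000, -0.09680000, 0.05440000)
I·α + gyro = (0.0400, -0.1000, 0.1400)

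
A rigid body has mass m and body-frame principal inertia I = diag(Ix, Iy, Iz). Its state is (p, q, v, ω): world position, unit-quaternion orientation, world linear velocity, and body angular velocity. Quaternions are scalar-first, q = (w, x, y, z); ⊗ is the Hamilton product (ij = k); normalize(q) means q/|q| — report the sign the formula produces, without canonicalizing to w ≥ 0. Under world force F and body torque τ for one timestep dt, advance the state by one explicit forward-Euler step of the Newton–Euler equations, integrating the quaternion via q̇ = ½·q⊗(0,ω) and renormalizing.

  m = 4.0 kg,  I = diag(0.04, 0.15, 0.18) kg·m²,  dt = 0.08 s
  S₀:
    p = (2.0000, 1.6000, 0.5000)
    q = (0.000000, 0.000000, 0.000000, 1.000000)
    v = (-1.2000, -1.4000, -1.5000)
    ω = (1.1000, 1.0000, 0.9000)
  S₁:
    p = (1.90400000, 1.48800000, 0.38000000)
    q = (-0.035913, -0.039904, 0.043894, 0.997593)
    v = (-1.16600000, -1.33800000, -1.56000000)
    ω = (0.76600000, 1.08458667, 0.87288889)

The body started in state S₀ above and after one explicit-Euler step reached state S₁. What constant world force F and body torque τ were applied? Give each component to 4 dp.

Δω = ω₁−ω₀ = (-0.33400000, 0.08458667, -0.02711111)
precession coupling = (0.0270, -0.1386, 0.1210)
applied torque τ = (-0.1400, 0.0200, 0.0600)
Δv = v₁−v₀ = (0.03400000, 0.06200000, -0.06000000)
F = m·Δv/dt = (1.7000, 3.1000, -3.0000)

F = (1.7000, 3.1000, -3.0000)
τ = (-0.1400, 0.0200, 0.0600)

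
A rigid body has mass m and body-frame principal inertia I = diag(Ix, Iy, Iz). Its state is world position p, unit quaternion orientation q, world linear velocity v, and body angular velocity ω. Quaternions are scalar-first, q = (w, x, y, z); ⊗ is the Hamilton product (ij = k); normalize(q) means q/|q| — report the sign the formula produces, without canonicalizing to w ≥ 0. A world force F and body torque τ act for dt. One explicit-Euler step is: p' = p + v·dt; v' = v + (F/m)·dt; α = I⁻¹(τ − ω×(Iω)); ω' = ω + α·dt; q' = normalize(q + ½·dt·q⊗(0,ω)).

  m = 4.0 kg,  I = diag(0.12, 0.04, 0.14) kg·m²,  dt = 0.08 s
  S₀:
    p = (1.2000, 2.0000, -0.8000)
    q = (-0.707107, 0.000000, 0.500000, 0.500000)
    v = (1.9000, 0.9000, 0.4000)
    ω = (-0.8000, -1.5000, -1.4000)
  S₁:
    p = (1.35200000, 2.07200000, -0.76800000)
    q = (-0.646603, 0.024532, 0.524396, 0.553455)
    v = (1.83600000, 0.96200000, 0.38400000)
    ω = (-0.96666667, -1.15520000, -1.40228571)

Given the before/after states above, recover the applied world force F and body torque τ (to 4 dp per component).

F = (-3.2000, 3.1000, -0.8000)
τ = (-0.0400, 0.1500, -0.1000)

rate change Δω = (-0.16666667, 0.34480000, -0.00228571)
precession coupling = (0.2100, -0.0224, -0.0960)
τ = I·(Δω/dt) + ω₀×(Iω₀) = (-0.0400, 0.1500, -0.1000)
Δv = v₁−v₀ = (-0.06400000, 0.06200000, -0.01600000)
m·(v₁−v₀)/dt = (-3.2000, 3.1000, -0.8000)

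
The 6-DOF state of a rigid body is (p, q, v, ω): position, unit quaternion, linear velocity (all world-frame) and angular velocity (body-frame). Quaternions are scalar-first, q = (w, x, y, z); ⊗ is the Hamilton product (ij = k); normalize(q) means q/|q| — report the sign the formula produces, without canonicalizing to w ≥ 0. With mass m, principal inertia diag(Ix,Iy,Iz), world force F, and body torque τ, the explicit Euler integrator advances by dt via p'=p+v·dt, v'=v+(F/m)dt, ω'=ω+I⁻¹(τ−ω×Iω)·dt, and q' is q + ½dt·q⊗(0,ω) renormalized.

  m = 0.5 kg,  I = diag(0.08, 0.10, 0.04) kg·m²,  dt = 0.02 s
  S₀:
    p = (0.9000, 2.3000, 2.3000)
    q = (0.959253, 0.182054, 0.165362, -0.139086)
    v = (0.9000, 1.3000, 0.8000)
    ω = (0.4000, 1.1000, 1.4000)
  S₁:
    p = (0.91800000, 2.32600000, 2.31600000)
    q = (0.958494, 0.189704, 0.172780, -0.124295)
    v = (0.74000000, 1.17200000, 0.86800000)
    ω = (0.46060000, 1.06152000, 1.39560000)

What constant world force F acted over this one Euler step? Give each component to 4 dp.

F = (-4.0000, -3.2000, 1.7000)

Δv = v₁−v₀ = (-0.16000000, -0.12800000, 0.06800000)
applied force F = (-4.0000, -3.2000, 1.7000)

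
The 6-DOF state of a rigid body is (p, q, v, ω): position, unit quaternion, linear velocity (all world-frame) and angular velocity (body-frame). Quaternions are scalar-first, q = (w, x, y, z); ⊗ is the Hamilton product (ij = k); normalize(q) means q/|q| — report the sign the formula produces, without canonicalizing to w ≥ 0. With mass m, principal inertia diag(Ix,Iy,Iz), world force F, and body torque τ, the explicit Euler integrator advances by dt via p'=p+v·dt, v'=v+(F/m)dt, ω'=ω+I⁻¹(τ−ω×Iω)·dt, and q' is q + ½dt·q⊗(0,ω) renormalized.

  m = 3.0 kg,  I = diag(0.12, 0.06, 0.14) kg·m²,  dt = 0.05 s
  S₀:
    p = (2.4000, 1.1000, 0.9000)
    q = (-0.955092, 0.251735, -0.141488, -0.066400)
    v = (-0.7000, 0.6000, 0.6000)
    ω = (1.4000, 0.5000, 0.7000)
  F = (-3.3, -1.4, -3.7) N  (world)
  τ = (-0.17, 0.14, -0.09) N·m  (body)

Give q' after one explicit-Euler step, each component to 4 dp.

q⊗(0,ω) = (-0.2352050, -1.4029704, -0.7467205, -0.3446137)
q' = normalize(q + ½dt·q⊗(0,ω)) = (-0.9602, 0.2165, -0.1600, -0.0750)

q' = (-0.9602, 0.2165, -0.1600, -0.0750)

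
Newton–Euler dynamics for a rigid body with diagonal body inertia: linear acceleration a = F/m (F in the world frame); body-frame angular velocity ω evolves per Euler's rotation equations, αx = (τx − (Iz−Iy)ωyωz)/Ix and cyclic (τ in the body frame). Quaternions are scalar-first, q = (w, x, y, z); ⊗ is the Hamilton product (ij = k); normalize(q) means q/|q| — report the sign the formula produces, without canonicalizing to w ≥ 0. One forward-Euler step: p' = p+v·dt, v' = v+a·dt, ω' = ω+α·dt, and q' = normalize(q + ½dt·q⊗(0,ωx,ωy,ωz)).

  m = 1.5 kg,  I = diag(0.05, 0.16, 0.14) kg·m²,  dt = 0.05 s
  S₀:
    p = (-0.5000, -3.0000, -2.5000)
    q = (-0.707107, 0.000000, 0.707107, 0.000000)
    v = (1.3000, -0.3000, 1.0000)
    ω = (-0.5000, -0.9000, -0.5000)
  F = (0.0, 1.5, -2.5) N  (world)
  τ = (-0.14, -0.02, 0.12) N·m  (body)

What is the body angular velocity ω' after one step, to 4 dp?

ω' = (-0.6310, -0.8992, -0.4748)

α = I⁻¹(τ − ω×Iω) = (-2.6200, 0.0156, 0.5036)
new body rate ω' = (-0.6310, -0.8992, -0.4748)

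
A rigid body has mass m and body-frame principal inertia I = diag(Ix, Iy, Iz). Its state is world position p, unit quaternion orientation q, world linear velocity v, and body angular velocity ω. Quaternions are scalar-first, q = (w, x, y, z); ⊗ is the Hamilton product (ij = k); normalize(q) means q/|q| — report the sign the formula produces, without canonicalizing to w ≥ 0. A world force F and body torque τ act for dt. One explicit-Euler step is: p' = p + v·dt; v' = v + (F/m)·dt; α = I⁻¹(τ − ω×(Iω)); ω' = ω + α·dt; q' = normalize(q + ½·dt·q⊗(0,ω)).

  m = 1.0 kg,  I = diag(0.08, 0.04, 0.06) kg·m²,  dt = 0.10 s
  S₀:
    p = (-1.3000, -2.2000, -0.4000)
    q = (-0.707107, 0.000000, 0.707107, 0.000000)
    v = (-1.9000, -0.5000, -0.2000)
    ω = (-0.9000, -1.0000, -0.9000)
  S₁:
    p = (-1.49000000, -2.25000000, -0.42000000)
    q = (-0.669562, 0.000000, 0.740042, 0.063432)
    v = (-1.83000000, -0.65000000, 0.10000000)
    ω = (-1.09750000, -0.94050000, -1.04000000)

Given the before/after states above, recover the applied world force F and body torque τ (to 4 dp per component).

velocity change Δv = (0.07000000, -0.15000000, 0.30000000)
F = m·Δv/dt = (0.7000, -1.5000, 3.0000)
rate change Δω = (-0.19750000, 0.05950000, -0.14000000)
gyro term ω₀×Iω₀ = (0.0180, 0.0162, -0.0360)
I·α + gyro = (-0.1400, 0.0400, -0.1200)

F = (0.7000, -1.5000, 3.0000)
τ = (-0.1400, 0.0400, -0.1200)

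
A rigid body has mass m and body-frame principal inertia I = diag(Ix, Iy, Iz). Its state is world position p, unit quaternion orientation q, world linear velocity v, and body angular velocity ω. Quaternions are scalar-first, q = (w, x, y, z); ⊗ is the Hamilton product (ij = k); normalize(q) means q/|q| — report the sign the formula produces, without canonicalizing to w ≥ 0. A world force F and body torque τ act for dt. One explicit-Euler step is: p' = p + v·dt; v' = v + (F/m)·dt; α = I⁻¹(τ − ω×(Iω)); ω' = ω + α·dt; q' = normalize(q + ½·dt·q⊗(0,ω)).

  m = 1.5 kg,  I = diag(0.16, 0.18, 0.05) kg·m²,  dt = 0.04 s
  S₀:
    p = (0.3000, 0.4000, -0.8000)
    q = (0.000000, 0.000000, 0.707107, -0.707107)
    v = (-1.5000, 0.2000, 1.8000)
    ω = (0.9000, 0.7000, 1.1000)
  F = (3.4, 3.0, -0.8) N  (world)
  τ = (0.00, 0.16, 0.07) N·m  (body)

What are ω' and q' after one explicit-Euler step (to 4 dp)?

precession coupling ω×(Iω) = (-0.1001, 0.1089, 0.0126)
angular accel α = (0.6256, 0.2839, 1.1480)
new body rate ω' = (0.9250, 0.7114, 1.1459)
q⊗(0,ω) = (0.2828428, 1.2727926, -0.6363963, -0.6363963)
q + ½dt·q⊗(0,ω), renormalized = (0.0057, 0.0254, 0.6940, -0.7195)

ω' = (0.9250, 0.7114, 1.1459)
q' = (0.0057, 0.0254, 0.6940, -0.7195)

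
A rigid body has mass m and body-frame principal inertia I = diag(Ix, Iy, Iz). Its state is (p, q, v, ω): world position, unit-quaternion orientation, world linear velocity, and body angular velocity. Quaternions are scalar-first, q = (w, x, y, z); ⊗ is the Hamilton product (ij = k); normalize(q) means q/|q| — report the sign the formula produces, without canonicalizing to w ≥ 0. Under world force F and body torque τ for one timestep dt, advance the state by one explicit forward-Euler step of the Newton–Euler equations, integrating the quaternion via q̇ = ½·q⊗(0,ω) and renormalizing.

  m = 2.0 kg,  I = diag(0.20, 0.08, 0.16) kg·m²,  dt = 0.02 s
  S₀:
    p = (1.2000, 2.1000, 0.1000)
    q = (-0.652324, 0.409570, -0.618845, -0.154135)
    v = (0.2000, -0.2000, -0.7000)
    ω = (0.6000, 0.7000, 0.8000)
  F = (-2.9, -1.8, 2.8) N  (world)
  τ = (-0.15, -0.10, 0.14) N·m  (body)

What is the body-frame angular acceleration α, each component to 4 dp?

ω×(Iω) gyroscopic = (0.0448, 0.0192, -0.0504)
(τ − ω×Iω)/I = (-0.9740, -1.4900, 1.1900)

α = (-0.9740, -1.4900, 1.1900)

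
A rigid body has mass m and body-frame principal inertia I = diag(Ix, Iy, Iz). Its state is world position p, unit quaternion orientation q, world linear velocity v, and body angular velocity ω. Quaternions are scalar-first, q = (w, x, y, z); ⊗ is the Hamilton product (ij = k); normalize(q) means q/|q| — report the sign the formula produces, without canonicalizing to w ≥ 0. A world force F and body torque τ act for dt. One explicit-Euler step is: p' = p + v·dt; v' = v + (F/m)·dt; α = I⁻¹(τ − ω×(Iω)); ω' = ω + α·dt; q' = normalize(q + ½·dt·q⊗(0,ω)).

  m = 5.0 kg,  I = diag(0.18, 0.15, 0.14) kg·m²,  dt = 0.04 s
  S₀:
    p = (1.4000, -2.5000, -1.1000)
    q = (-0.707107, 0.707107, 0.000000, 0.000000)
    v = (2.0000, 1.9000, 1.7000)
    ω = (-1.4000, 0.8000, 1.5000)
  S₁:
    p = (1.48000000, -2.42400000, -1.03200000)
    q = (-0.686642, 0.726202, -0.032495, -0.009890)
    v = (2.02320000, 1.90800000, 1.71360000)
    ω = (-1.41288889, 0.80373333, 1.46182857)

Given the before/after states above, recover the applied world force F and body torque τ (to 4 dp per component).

v₁ − v₀ = (0.02320000, 0.00800000, 0.01360000)
applied force F = (2.9000, 1.0000, 1.7000)
Δω = ω₁−ω₀ = (-0.01288889, 0.00373333, -0.03817143)
ω₀×(Iω₀) = (-0.0120, -0.0840, 0.0336)
applied torque τ = (-0.0700, -0.0700, -0.1000)

F = (2.9000, 1.0000, 1.7000)
τ = (-0.0700, -0.0700, -0.1000)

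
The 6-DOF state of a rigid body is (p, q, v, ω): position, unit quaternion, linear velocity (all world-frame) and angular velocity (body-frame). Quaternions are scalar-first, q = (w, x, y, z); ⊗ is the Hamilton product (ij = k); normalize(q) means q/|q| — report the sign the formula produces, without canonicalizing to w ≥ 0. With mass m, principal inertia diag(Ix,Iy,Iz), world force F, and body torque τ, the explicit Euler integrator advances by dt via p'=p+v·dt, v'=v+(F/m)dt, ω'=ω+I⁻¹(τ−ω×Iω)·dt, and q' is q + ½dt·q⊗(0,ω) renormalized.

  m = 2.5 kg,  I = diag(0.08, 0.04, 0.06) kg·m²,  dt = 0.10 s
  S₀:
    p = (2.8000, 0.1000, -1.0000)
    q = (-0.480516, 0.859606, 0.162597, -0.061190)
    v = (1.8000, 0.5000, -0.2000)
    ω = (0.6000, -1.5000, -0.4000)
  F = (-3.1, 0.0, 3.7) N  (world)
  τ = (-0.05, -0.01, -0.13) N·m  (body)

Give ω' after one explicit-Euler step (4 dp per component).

ω' = (0.5225, -1.5130, -0.6767)

α = I⁻¹(τ − ω×Iω) = (-0.7750, -0.1300, -2.7667)
ω + α·dt = (0.5225, -1.5130, -0.6767)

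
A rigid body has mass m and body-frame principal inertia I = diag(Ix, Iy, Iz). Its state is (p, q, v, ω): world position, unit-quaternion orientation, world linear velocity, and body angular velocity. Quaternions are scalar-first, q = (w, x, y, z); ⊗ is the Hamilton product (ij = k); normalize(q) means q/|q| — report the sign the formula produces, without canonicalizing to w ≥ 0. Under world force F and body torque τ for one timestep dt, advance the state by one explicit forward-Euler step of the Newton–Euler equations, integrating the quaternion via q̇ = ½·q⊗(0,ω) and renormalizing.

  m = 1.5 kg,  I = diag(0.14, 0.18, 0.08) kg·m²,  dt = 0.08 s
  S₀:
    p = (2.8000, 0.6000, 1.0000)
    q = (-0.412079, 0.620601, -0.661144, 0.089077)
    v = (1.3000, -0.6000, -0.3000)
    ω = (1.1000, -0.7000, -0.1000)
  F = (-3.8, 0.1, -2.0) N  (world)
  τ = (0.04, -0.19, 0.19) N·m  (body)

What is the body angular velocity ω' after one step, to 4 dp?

precession coupling ω×(Iω) = (-0.0070, -0.0066, -0.0308)
α = I⁻¹(τ − ω×Iω) = (0.3357, -1.0189, 2.7600)
ω' = ω + α·dt = (1.1269, -0.7815, 0.1208)

ω' = (1.1269, -0.7815, 0.1208)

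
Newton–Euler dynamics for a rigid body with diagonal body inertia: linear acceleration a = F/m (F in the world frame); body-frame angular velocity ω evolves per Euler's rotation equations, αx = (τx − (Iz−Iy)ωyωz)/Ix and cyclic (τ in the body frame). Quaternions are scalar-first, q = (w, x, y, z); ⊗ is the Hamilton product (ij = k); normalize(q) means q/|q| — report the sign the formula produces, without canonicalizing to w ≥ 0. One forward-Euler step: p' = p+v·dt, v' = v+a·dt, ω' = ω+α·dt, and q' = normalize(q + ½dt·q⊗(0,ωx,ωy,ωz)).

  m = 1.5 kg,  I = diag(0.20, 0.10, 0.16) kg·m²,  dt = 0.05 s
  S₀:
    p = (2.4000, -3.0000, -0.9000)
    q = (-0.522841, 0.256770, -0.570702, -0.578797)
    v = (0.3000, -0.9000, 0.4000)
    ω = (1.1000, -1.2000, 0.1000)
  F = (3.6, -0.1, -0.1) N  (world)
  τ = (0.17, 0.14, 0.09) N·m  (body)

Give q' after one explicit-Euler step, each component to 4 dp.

q' = (-0.5451, 0.2234, -0.5711, -0.5716)

Hamilton product q⊗(0,ω) = (-0.9094097, -1.3267517, -0.0349445, 0.2673641)
updated quaternion q' = (-0.5451, 0.2234, -0.5711, -0.5716)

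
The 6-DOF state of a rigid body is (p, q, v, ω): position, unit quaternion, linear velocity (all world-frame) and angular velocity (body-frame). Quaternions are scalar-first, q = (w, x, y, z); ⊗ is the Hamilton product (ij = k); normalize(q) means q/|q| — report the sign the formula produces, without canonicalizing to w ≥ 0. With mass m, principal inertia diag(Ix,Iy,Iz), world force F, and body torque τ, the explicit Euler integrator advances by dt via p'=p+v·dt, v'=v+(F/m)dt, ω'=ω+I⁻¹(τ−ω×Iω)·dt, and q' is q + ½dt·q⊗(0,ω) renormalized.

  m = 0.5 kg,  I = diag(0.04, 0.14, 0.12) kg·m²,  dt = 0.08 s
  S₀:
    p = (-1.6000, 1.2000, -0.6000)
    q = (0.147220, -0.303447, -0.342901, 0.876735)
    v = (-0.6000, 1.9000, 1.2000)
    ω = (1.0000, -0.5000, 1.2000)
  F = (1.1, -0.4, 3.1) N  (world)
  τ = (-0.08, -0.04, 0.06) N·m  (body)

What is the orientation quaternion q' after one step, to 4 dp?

2q̇ = q⊗(0,ω) = (-0.9200855, 0.1741063, 1.1672614, 0.6712885)
updated quaternion q' = (0.1102, -0.2958, -0.2956, 0.9016)

q' = (0.1102, -0.2958, -0.2956, 0.9016)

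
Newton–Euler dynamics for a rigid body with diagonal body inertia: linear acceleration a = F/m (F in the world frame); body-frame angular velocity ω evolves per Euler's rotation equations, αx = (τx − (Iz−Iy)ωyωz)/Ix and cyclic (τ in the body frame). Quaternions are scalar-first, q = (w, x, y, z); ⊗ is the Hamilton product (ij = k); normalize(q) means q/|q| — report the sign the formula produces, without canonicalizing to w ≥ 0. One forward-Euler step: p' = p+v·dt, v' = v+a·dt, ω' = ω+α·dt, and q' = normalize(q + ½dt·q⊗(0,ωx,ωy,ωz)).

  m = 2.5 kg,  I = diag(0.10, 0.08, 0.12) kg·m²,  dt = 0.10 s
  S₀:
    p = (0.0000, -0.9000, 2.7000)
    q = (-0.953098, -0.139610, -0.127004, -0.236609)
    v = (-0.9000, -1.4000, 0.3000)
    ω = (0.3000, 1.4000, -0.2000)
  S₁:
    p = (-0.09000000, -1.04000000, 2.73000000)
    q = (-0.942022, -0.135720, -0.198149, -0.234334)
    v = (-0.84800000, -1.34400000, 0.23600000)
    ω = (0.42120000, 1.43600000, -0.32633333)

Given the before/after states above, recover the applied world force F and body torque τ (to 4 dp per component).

Δω = ω₁−ω₀ = (0.12120000, 0.03600000, -0.12633333)
applied torque τ = (0.1100, 0.0300, -0.1600)
v₁ − v₀ = (0.05200000, 0.05600000, -0.06400000)
m·(v₁−v₀)/dt = (1.3000, 1.4000, -1.6000)

F = (1.3000, 1.4000, -1.6000)
τ = (0.1100, 0.0300, -0.1600)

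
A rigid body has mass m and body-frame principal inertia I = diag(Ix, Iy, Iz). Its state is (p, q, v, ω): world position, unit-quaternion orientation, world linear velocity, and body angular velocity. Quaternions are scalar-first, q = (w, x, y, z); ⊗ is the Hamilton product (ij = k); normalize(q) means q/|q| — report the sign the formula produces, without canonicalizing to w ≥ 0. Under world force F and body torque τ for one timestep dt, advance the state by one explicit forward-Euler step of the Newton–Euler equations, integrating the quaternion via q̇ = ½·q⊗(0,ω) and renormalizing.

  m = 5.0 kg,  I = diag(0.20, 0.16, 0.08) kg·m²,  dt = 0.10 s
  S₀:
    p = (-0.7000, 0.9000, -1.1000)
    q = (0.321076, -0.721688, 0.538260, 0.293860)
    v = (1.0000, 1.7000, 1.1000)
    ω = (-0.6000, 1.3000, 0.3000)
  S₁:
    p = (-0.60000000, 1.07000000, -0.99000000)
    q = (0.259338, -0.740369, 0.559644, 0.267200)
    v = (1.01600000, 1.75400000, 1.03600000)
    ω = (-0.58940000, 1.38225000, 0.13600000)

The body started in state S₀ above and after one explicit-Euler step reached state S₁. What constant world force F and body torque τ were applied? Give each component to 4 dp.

F = (0.8000, 2.7000, -3.2000)
τ = (-0.0100, 0.1100, -0.1000)

Δω = ω₁−ω₀ = (0.01060000, 0.08225000, -0.16400000)
gyro term ω₀×Iω₀ = (-0.0312, -0.0216, 0.0312)
applied torque τ = (-0.0100, 0.1100, -0.1000)
Δv = v₁−v₀ = (0.01600000, 0.05400000, -0.06400000)
m·(v₁−v₀)/dt = (0.8000, 2.7000, -3.2000)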